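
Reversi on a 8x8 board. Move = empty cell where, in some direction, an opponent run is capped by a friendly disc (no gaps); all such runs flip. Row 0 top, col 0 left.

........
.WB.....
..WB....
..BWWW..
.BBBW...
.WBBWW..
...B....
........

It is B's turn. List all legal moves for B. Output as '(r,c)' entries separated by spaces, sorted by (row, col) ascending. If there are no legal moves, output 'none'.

(0,0): no bracket -> illegal
(0,1): no bracket -> illegal
(0,2): no bracket -> illegal
(1,0): flips 1 -> legal
(1,3): no bracket -> illegal
(2,0): no bracket -> illegal
(2,1): flips 1 -> legal
(2,4): flips 1 -> legal
(2,5): flips 1 -> legal
(2,6): flips 2 -> legal
(3,1): no bracket -> illegal
(3,6): flips 3 -> legal
(4,0): no bracket -> illegal
(4,5): flips 3 -> legal
(4,6): no bracket -> illegal
(5,0): flips 1 -> legal
(5,6): flips 2 -> legal
(6,0): flips 1 -> legal
(6,1): flips 1 -> legal
(6,2): no bracket -> illegal
(6,4): no bracket -> illegal
(6,5): flips 1 -> legal
(6,6): no bracket -> illegal

Answer: (1,0) (2,1) (2,4) (2,5) (2,6) (3,6) (4,5) (5,0) (5,6) (6,0) (6,1) (6,5)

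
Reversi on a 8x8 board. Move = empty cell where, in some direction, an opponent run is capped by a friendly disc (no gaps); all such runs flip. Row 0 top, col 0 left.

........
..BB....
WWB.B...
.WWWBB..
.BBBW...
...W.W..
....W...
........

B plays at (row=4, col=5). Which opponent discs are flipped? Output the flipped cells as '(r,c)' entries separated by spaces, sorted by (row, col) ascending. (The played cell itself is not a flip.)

Dir NW: first cell 'B' (not opp) -> no flip
Dir N: first cell 'B' (not opp) -> no flip
Dir NE: first cell '.' (not opp) -> no flip
Dir W: opp run (4,4) capped by B -> flip
Dir E: first cell '.' (not opp) -> no flip
Dir SW: first cell '.' (not opp) -> no flip
Dir S: opp run (5,5), next='.' -> no flip
Dir SE: first cell '.' (not opp) -> no flip

Answer: (4,4)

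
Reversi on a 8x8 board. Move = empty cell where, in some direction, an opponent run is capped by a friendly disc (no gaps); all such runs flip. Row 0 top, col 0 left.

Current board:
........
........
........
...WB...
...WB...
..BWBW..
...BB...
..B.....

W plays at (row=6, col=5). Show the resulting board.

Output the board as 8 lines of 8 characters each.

Answer: ........
........
........
...WB...
...WB...
..BWWW..
...BBW..
..B.....

Derivation:
Place W at (6,5); scan 8 dirs for brackets.
Dir NW: opp run (5,4) capped by W -> flip
Dir N: first cell 'W' (not opp) -> no flip
Dir NE: first cell '.' (not opp) -> no flip
Dir W: opp run (6,4) (6,3), next='.' -> no flip
Dir E: first cell '.' (not opp) -> no flip
Dir SW: first cell '.' (not opp) -> no flip
Dir S: first cell '.' (not opp) -> no flip
Dir SE: first cell '.' (not opp) -> no flip
All flips: (5,4)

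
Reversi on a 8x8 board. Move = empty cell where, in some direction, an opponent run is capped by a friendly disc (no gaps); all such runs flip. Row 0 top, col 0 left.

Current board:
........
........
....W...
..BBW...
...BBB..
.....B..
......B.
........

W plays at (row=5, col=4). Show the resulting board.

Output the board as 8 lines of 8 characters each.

Answer: ........
........
....W...
..BBW...
...BWB..
....WB..
......B.
........

Derivation:
Place W at (5,4); scan 8 dirs for brackets.
Dir NW: opp run (4,3) (3,2), next='.' -> no flip
Dir N: opp run (4,4) capped by W -> flip
Dir NE: opp run (4,5), next='.' -> no flip
Dir W: first cell '.' (not opp) -> no flip
Dir E: opp run (5,5), next='.' -> no flip
Dir SW: first cell '.' (not opp) -> no flip
Dir S: first cell '.' (not opp) -> no flip
Dir SE: first cell '.' (not opp) -> no flip
All flips: (4,4)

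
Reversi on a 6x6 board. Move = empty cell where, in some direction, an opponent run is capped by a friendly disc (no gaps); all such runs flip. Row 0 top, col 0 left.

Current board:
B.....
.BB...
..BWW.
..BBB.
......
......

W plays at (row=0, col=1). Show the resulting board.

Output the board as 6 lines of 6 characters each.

Answer: BW....
.BW...
..BWW.
..BBB.
......
......

Derivation:
Place W at (0,1); scan 8 dirs for brackets.
Dir NW: edge -> no flip
Dir N: edge -> no flip
Dir NE: edge -> no flip
Dir W: opp run (0,0), next=edge -> no flip
Dir E: first cell '.' (not opp) -> no flip
Dir SW: first cell '.' (not opp) -> no flip
Dir S: opp run (1,1), next='.' -> no flip
Dir SE: opp run (1,2) capped by W -> flip
All flips: (1,2)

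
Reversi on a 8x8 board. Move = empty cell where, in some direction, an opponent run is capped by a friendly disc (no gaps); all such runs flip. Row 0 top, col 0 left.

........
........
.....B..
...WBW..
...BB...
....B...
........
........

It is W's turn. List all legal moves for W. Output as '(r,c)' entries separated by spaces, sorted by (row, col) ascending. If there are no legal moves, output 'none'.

Answer: (1,5) (5,3) (5,5)

Derivation:
(1,4): no bracket -> illegal
(1,5): flips 1 -> legal
(1,6): no bracket -> illegal
(2,3): no bracket -> illegal
(2,4): no bracket -> illegal
(2,6): no bracket -> illegal
(3,2): no bracket -> illegal
(3,6): no bracket -> illegal
(4,2): no bracket -> illegal
(4,5): no bracket -> illegal
(5,2): no bracket -> illegal
(5,3): flips 2 -> legal
(5,5): flips 1 -> legal
(6,3): no bracket -> illegal
(6,4): no bracket -> illegal
(6,5): no bracket -> illegal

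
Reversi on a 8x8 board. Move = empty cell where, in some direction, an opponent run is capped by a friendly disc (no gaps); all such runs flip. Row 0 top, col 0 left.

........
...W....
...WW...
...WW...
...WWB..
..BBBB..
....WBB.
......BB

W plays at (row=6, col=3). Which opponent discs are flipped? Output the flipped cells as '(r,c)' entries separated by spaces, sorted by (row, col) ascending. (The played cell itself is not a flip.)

Answer: (5,3)

Derivation:
Dir NW: opp run (5,2), next='.' -> no flip
Dir N: opp run (5,3) capped by W -> flip
Dir NE: opp run (5,4) (4,5), next='.' -> no flip
Dir W: first cell '.' (not opp) -> no flip
Dir E: first cell 'W' (not opp) -> no flip
Dir SW: first cell '.' (not opp) -> no flip
Dir S: first cell '.' (not opp) -> no flip
Dir SE: first cell '.' (not opp) -> no flip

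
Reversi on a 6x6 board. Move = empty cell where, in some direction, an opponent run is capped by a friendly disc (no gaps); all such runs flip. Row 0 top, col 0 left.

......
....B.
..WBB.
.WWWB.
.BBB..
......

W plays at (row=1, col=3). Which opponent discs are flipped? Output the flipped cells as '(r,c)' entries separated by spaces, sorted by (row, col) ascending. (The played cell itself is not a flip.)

Answer: (2,3)

Derivation:
Dir NW: first cell '.' (not opp) -> no flip
Dir N: first cell '.' (not opp) -> no flip
Dir NE: first cell '.' (not opp) -> no flip
Dir W: first cell '.' (not opp) -> no flip
Dir E: opp run (1,4), next='.' -> no flip
Dir SW: first cell 'W' (not opp) -> no flip
Dir S: opp run (2,3) capped by W -> flip
Dir SE: opp run (2,4), next='.' -> no flip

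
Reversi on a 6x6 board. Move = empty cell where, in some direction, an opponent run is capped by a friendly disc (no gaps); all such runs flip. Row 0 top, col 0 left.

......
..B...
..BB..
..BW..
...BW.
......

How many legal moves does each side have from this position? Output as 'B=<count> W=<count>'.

-- B to move --
(2,4): no bracket -> illegal
(3,4): flips 1 -> legal
(3,5): no bracket -> illegal
(4,2): no bracket -> illegal
(4,5): flips 1 -> legal
(5,3): no bracket -> illegal
(5,4): no bracket -> illegal
(5,5): flips 2 -> legal
B mobility = 3
-- W to move --
(0,1): no bracket -> illegal
(0,2): no bracket -> illegal
(0,3): no bracket -> illegal
(1,1): flips 1 -> legal
(1,3): flips 1 -> legal
(1,4): no bracket -> illegal
(2,1): no bracket -> illegal
(2,4): no bracket -> illegal
(3,1): flips 1 -> legal
(3,4): no bracket -> illegal
(4,1): no bracket -> illegal
(4,2): flips 1 -> legal
(5,2): no bracket -> illegal
(5,3): flips 1 -> legal
(5,4): no bracket -> illegal
W mobility = 5

Answer: B=3 W=5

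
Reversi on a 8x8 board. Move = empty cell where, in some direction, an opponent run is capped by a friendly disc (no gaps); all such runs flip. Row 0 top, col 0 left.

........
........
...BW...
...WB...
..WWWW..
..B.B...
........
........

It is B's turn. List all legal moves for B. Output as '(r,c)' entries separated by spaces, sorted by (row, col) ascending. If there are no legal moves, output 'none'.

Answer: (1,4) (2,5) (3,2) (3,6) (5,3) (5,6)

Derivation:
(1,3): no bracket -> illegal
(1,4): flips 1 -> legal
(1,5): no bracket -> illegal
(2,2): no bracket -> illegal
(2,5): flips 1 -> legal
(3,1): no bracket -> illegal
(3,2): flips 3 -> legal
(3,5): no bracket -> illegal
(3,6): flips 1 -> legal
(4,1): no bracket -> illegal
(4,6): no bracket -> illegal
(5,1): no bracket -> illegal
(5,3): flips 2 -> legal
(5,5): no bracket -> illegal
(5,6): flips 1 -> legal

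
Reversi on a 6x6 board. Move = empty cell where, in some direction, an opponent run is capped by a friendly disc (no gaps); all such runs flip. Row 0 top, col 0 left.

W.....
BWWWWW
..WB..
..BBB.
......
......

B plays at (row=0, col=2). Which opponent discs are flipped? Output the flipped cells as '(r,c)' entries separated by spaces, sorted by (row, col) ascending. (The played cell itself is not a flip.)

Dir NW: edge -> no flip
Dir N: edge -> no flip
Dir NE: edge -> no flip
Dir W: first cell '.' (not opp) -> no flip
Dir E: first cell '.' (not opp) -> no flip
Dir SW: opp run (1,1), next='.' -> no flip
Dir S: opp run (1,2) (2,2) capped by B -> flip
Dir SE: opp run (1,3), next='.' -> no flip

Answer: (1,2) (2,2)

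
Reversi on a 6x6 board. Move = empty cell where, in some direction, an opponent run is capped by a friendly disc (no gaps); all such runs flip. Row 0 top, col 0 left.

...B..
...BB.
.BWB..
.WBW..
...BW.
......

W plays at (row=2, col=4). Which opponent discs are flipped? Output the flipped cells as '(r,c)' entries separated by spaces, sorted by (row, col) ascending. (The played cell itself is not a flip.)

Dir NW: opp run (1,3), next='.' -> no flip
Dir N: opp run (1,4), next='.' -> no flip
Dir NE: first cell '.' (not opp) -> no flip
Dir W: opp run (2,3) capped by W -> flip
Dir E: first cell '.' (not opp) -> no flip
Dir SW: first cell 'W' (not opp) -> no flip
Dir S: first cell '.' (not opp) -> no flip
Dir SE: first cell '.' (not opp) -> no flip

Answer: (2,3)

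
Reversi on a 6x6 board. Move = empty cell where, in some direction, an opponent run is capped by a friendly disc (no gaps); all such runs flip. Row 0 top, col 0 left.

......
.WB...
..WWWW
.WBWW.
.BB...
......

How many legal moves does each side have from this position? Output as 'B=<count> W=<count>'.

Answer: B=8 W=7

Derivation:
-- B to move --
(0,0): no bracket -> illegal
(0,1): no bracket -> illegal
(0,2): no bracket -> illegal
(1,0): flips 1 -> legal
(1,3): no bracket -> illegal
(1,4): flips 1 -> legal
(1,5): flips 2 -> legal
(2,0): flips 1 -> legal
(2,1): flips 1 -> legal
(3,0): flips 1 -> legal
(3,5): flips 2 -> legal
(4,0): no bracket -> illegal
(4,3): no bracket -> illegal
(4,4): no bracket -> illegal
(4,5): flips 2 -> legal
B mobility = 8
-- W to move --
(0,1): flips 1 -> legal
(0,2): flips 1 -> legal
(0,3): no bracket -> illegal
(1,3): flips 1 -> legal
(2,1): no bracket -> illegal
(3,0): no bracket -> illegal
(4,0): no bracket -> illegal
(4,3): no bracket -> illegal
(5,0): flips 2 -> legal
(5,1): flips 2 -> legal
(5,2): flips 2 -> legal
(5,3): flips 1 -> legal
W mobility = 7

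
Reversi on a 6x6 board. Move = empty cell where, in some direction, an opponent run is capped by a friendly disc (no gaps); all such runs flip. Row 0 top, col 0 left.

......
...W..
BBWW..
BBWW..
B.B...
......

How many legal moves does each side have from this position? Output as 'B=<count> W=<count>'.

Answer: B=5 W=3

Derivation:
-- B to move --
(0,2): no bracket -> illegal
(0,3): no bracket -> illegal
(0,4): flips 2 -> legal
(1,1): no bracket -> illegal
(1,2): flips 2 -> legal
(1,4): no bracket -> illegal
(2,4): flips 3 -> legal
(3,4): flips 2 -> legal
(4,1): no bracket -> illegal
(4,3): flips 1 -> legal
(4,4): no bracket -> illegal
B mobility = 5
-- W to move --
(1,0): flips 1 -> legal
(1,1): no bracket -> illegal
(1,2): no bracket -> illegal
(4,1): no bracket -> illegal
(4,3): no bracket -> illegal
(5,0): no bracket -> illegal
(5,1): flips 1 -> legal
(5,2): flips 1 -> legal
(5,3): no bracket -> illegal
W mobility = 3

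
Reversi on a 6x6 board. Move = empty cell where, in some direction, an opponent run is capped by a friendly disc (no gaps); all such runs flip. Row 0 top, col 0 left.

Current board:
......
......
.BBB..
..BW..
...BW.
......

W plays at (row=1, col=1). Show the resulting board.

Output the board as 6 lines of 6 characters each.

Place W at (1,1); scan 8 dirs for brackets.
Dir NW: first cell '.' (not opp) -> no flip
Dir N: first cell '.' (not opp) -> no flip
Dir NE: first cell '.' (not opp) -> no flip
Dir W: first cell '.' (not opp) -> no flip
Dir E: first cell '.' (not opp) -> no flip
Dir SW: first cell '.' (not opp) -> no flip
Dir S: opp run (2,1), next='.' -> no flip
Dir SE: opp run (2,2) capped by W -> flip
All flips: (2,2)

Answer: ......
.W....
.BWB..
..BW..
...BW.
......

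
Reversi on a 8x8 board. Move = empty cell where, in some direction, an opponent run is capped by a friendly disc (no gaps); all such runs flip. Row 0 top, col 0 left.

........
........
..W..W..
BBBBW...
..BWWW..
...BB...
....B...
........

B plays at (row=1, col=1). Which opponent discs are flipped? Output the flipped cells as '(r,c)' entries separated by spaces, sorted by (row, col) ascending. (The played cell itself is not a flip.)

Answer: (2,2)

Derivation:
Dir NW: first cell '.' (not opp) -> no flip
Dir N: first cell '.' (not opp) -> no flip
Dir NE: first cell '.' (not opp) -> no flip
Dir W: first cell '.' (not opp) -> no flip
Dir E: first cell '.' (not opp) -> no flip
Dir SW: first cell '.' (not opp) -> no flip
Dir S: first cell '.' (not opp) -> no flip
Dir SE: opp run (2,2) capped by B -> flip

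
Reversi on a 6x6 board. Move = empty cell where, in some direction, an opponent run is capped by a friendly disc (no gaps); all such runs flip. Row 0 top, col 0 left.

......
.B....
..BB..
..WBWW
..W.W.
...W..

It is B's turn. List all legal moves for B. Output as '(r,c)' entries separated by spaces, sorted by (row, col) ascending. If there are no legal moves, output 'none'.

(2,1): no bracket -> illegal
(2,4): no bracket -> illegal
(2,5): no bracket -> illegal
(3,1): flips 1 -> legal
(4,1): flips 1 -> legal
(4,3): no bracket -> illegal
(4,5): flips 1 -> legal
(5,1): flips 1 -> legal
(5,2): flips 2 -> legal
(5,4): no bracket -> illegal
(5,5): flips 1 -> legal

Answer: (3,1) (4,1) (4,5) (5,1) (5,2) (5,5)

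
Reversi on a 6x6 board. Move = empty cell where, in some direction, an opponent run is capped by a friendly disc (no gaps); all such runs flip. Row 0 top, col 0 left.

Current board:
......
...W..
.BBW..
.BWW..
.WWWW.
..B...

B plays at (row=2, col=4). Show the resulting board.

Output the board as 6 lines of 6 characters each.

Answer: ......
...W..
.BBBB.
.BWW..
.WWWW.
..B...

Derivation:
Place B at (2,4); scan 8 dirs for brackets.
Dir NW: opp run (1,3), next='.' -> no flip
Dir N: first cell '.' (not opp) -> no flip
Dir NE: first cell '.' (not opp) -> no flip
Dir W: opp run (2,3) capped by B -> flip
Dir E: first cell '.' (not opp) -> no flip
Dir SW: opp run (3,3) (4,2), next='.' -> no flip
Dir S: first cell '.' (not opp) -> no flip
Dir SE: first cell '.' (not opp) -> no flip
All flips: (2,3)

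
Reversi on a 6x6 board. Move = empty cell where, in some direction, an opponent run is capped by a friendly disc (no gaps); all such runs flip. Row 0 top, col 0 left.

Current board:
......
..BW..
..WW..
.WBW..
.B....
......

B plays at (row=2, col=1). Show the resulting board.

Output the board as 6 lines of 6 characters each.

Place B at (2,1); scan 8 dirs for brackets.
Dir NW: first cell '.' (not opp) -> no flip
Dir N: first cell '.' (not opp) -> no flip
Dir NE: first cell 'B' (not opp) -> no flip
Dir W: first cell '.' (not opp) -> no flip
Dir E: opp run (2,2) (2,3), next='.' -> no flip
Dir SW: first cell '.' (not opp) -> no flip
Dir S: opp run (3,1) capped by B -> flip
Dir SE: first cell 'B' (not opp) -> no flip
All flips: (3,1)

Answer: ......
..BW..
.BWW..
.BBW..
.B....
......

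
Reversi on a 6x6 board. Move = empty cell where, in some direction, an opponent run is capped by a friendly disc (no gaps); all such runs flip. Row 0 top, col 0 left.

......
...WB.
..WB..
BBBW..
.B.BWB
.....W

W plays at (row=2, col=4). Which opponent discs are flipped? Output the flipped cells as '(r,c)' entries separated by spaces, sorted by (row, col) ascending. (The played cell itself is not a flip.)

Dir NW: first cell 'W' (not opp) -> no flip
Dir N: opp run (1,4), next='.' -> no flip
Dir NE: first cell '.' (not opp) -> no flip
Dir W: opp run (2,3) capped by W -> flip
Dir E: first cell '.' (not opp) -> no flip
Dir SW: first cell 'W' (not opp) -> no flip
Dir S: first cell '.' (not opp) -> no flip
Dir SE: first cell '.' (not opp) -> no flip

Answer: (2,3)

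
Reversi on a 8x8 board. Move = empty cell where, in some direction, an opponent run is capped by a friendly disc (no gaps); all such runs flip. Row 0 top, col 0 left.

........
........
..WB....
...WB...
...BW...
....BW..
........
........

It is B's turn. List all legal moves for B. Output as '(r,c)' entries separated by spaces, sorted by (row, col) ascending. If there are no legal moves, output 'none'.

(1,1): no bracket -> illegal
(1,2): no bracket -> illegal
(1,3): no bracket -> illegal
(2,1): flips 1 -> legal
(2,4): no bracket -> illegal
(3,1): no bracket -> illegal
(3,2): flips 1 -> legal
(3,5): no bracket -> illegal
(4,2): no bracket -> illegal
(4,5): flips 1 -> legal
(4,6): no bracket -> illegal
(5,3): no bracket -> illegal
(5,6): flips 1 -> legal
(6,4): no bracket -> illegal
(6,5): no bracket -> illegal
(6,6): no bracket -> illegal

Answer: (2,1) (3,2) (4,5) (5,6)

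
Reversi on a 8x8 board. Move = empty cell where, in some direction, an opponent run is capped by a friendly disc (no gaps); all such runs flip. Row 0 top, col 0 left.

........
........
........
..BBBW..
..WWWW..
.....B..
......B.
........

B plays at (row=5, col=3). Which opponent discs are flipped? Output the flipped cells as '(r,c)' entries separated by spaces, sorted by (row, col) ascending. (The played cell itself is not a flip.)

Answer: (4,3)

Derivation:
Dir NW: opp run (4,2), next='.' -> no flip
Dir N: opp run (4,3) capped by B -> flip
Dir NE: opp run (4,4) (3,5), next='.' -> no flip
Dir W: first cell '.' (not opp) -> no flip
Dir E: first cell '.' (not opp) -> no flip
Dir SW: first cell '.' (not opp) -> no flip
Dir S: first cell '.' (not opp) -> no flip
Dir SE: first cell '.' (not opp) -> no flip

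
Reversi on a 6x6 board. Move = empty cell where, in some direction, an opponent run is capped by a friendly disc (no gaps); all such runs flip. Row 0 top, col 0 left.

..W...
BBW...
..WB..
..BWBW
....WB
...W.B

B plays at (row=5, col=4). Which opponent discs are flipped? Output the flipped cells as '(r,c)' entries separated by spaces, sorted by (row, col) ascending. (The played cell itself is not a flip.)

Dir NW: first cell '.' (not opp) -> no flip
Dir N: opp run (4,4) capped by B -> flip
Dir NE: first cell 'B' (not opp) -> no flip
Dir W: opp run (5,3), next='.' -> no flip
Dir E: first cell 'B' (not opp) -> no flip
Dir SW: edge -> no flip
Dir S: edge -> no flip
Dir SE: edge -> no flip

Answer: (4,4)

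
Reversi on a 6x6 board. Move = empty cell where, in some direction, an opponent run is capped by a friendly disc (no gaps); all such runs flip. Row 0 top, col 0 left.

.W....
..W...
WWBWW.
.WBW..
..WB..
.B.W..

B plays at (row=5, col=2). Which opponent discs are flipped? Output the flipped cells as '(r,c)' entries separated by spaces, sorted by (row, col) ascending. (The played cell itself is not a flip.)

Dir NW: first cell '.' (not opp) -> no flip
Dir N: opp run (4,2) capped by B -> flip
Dir NE: first cell 'B' (not opp) -> no flip
Dir W: first cell 'B' (not opp) -> no flip
Dir E: opp run (5,3), next='.' -> no flip
Dir SW: edge -> no flip
Dir S: edge -> no flip
Dir SE: edge -> no flip

Answer: (4,2)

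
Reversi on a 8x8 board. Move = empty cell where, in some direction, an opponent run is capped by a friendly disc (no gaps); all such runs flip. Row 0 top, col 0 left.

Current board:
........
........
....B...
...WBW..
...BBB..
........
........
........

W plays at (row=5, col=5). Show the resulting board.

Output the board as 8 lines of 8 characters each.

Place W at (5,5); scan 8 dirs for brackets.
Dir NW: opp run (4,4) capped by W -> flip
Dir N: opp run (4,5) capped by W -> flip
Dir NE: first cell '.' (not opp) -> no flip
Dir W: first cell '.' (not opp) -> no flip
Dir E: first cell '.' (not opp) -> no flip
Dir SW: first cell '.' (not opp) -> no flip
Dir S: first cell '.' (not opp) -> no flip
Dir SE: first cell '.' (not opp) -> no flip
All flips: (4,4) (4,5)

Answer: ........
........
....B...
...WBW..
...BWW..
.....W..
........
........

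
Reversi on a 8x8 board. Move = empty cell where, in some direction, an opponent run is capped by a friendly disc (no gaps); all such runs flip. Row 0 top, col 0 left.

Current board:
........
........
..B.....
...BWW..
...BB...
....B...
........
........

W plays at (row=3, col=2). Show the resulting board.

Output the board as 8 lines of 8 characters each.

Place W at (3,2); scan 8 dirs for brackets.
Dir NW: first cell '.' (not opp) -> no flip
Dir N: opp run (2,2), next='.' -> no flip
Dir NE: first cell '.' (not opp) -> no flip
Dir W: first cell '.' (not opp) -> no flip
Dir E: opp run (3,3) capped by W -> flip
Dir SW: first cell '.' (not opp) -> no flip
Dir S: first cell '.' (not opp) -> no flip
Dir SE: opp run (4,3) (5,4), next='.' -> no flip
All flips: (3,3)

Answer: ........
........
..B.....
..WWWW..
...BB...
....B...
........
........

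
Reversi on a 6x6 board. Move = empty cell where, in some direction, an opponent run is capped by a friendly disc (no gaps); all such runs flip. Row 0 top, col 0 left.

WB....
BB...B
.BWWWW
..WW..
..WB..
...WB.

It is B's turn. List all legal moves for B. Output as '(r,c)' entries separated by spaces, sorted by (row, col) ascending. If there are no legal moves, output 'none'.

(1,2): no bracket -> illegal
(1,3): flips 2 -> legal
(1,4): no bracket -> illegal
(3,1): no bracket -> illegal
(3,4): no bracket -> illegal
(3,5): flips 1 -> legal
(4,1): flips 1 -> legal
(4,4): flips 2 -> legal
(5,1): flips 3 -> legal
(5,2): flips 1 -> legal

Answer: (1,3) (3,5) (4,1) (4,4) (5,1) (5,2)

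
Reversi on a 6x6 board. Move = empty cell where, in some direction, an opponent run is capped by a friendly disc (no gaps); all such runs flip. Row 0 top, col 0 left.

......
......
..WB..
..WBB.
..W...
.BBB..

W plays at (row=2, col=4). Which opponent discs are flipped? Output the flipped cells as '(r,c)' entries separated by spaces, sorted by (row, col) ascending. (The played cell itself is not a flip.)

Dir NW: first cell '.' (not opp) -> no flip
Dir N: first cell '.' (not opp) -> no flip
Dir NE: first cell '.' (not opp) -> no flip
Dir W: opp run (2,3) capped by W -> flip
Dir E: first cell '.' (not opp) -> no flip
Dir SW: opp run (3,3) capped by W -> flip
Dir S: opp run (3,4), next='.' -> no flip
Dir SE: first cell '.' (not opp) -> no flip

Answer: (2,3) (3,3)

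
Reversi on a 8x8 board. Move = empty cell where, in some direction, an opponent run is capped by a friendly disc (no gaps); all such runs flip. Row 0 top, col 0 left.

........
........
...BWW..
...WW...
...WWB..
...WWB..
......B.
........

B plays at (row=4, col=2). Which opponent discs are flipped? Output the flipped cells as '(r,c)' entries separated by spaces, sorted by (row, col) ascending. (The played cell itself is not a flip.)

Dir NW: first cell '.' (not opp) -> no flip
Dir N: first cell '.' (not opp) -> no flip
Dir NE: opp run (3,3) (2,4), next='.' -> no flip
Dir W: first cell '.' (not opp) -> no flip
Dir E: opp run (4,3) (4,4) capped by B -> flip
Dir SW: first cell '.' (not opp) -> no flip
Dir S: first cell '.' (not opp) -> no flip
Dir SE: opp run (5,3), next='.' -> no flip

Answer: (4,3) (4,4)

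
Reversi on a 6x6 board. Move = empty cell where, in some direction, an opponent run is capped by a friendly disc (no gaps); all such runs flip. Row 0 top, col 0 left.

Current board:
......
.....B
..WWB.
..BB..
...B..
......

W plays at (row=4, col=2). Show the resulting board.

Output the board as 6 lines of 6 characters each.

Place W at (4,2); scan 8 dirs for brackets.
Dir NW: first cell '.' (not opp) -> no flip
Dir N: opp run (3,2) capped by W -> flip
Dir NE: opp run (3,3) (2,4) (1,5), next=edge -> no flip
Dir W: first cell '.' (not opp) -> no flip
Dir E: opp run (4,3), next='.' -> no flip
Dir SW: first cell '.' (not opp) -> no flip
Dir S: first cell '.' (not opp) -> no flip
Dir SE: first cell '.' (not opp) -> no flip
All flips: (3,2)

Answer: ......
.....B
..WWB.
..WB..
..WB..
......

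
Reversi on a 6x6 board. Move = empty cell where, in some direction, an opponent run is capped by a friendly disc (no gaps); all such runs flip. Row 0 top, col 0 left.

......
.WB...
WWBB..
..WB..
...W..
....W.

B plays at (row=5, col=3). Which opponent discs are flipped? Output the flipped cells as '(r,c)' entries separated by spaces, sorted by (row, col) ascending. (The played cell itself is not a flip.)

Dir NW: first cell '.' (not opp) -> no flip
Dir N: opp run (4,3) capped by B -> flip
Dir NE: first cell '.' (not opp) -> no flip
Dir W: first cell '.' (not opp) -> no flip
Dir E: opp run (5,4), next='.' -> no flip
Dir SW: edge -> no flip
Dir S: edge -> no flip
Dir SE: edge -> no flip

Answer: (4,3)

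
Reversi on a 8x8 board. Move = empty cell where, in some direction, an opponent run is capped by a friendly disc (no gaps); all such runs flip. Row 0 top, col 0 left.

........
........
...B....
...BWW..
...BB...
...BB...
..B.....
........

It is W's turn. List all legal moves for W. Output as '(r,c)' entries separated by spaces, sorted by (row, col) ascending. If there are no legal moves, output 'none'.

(1,2): flips 1 -> legal
(1,3): no bracket -> illegal
(1,4): no bracket -> illegal
(2,2): no bracket -> illegal
(2,4): no bracket -> illegal
(3,2): flips 1 -> legal
(4,2): no bracket -> illegal
(4,5): no bracket -> illegal
(5,1): no bracket -> illegal
(5,2): flips 1 -> legal
(5,5): no bracket -> illegal
(6,1): no bracket -> illegal
(6,3): no bracket -> illegal
(6,4): flips 2 -> legal
(6,5): no bracket -> illegal
(7,1): flips 3 -> legal
(7,2): no bracket -> illegal
(7,3): no bracket -> illegal

Answer: (1,2) (3,2) (5,2) (6,4) (7,1)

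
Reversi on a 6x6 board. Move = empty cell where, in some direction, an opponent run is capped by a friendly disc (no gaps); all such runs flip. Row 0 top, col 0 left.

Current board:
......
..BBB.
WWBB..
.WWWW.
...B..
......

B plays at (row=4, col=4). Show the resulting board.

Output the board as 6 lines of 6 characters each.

Answer: ......
..BBB.
WWBB..
.WWBW.
...BB.
......

Derivation:
Place B at (4,4); scan 8 dirs for brackets.
Dir NW: opp run (3,3) capped by B -> flip
Dir N: opp run (3,4), next='.' -> no flip
Dir NE: first cell '.' (not opp) -> no flip
Dir W: first cell 'B' (not opp) -> no flip
Dir E: first cell '.' (not opp) -> no flip
Dir SW: first cell '.' (not opp) -> no flip
Dir S: first cell '.' (not opp) -> no flip
Dir SE: first cell '.' (not opp) -> no flip
All flips: (3,3)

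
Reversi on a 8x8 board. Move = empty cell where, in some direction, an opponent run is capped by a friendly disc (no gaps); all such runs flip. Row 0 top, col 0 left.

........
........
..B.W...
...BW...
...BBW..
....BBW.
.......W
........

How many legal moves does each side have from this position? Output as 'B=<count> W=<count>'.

-- B to move --
(1,3): no bracket -> illegal
(1,4): flips 2 -> legal
(1,5): flips 1 -> legal
(2,3): no bracket -> illegal
(2,5): flips 1 -> legal
(3,5): flips 2 -> legal
(3,6): flips 1 -> legal
(4,6): flips 1 -> legal
(4,7): no bracket -> illegal
(5,7): flips 1 -> legal
(6,5): no bracket -> illegal
(6,6): no bracket -> illegal
(7,6): no bracket -> illegal
(7,7): no bracket -> illegal
B mobility = 7
-- W to move --
(1,1): no bracket -> illegal
(1,2): no bracket -> illegal
(1,3): no bracket -> illegal
(2,1): no bracket -> illegal
(2,3): no bracket -> illegal
(3,1): no bracket -> illegal
(3,2): flips 1 -> legal
(3,5): no bracket -> illegal
(4,2): flips 3 -> legal
(4,6): no bracket -> illegal
(5,2): flips 1 -> legal
(5,3): flips 2 -> legal
(6,3): flips 1 -> legal
(6,4): flips 2 -> legal
(6,5): flips 1 -> legal
(6,6): no bracket -> illegal
W mobility = 7

Answer: B=7 W=7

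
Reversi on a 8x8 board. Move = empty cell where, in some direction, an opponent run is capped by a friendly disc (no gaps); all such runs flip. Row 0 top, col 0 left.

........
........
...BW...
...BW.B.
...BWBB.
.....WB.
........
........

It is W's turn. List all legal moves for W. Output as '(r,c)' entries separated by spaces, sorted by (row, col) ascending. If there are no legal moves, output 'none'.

(1,2): flips 1 -> legal
(1,3): no bracket -> illegal
(1,4): no bracket -> illegal
(2,2): flips 2 -> legal
(2,5): no bracket -> illegal
(2,6): no bracket -> illegal
(2,7): no bracket -> illegal
(3,2): flips 1 -> legal
(3,5): flips 1 -> legal
(3,7): flips 1 -> legal
(4,2): flips 2 -> legal
(4,7): flips 2 -> legal
(5,2): flips 1 -> legal
(5,3): no bracket -> illegal
(5,4): no bracket -> illegal
(5,7): flips 1 -> legal
(6,5): no bracket -> illegal
(6,6): no bracket -> illegal
(6,7): flips 2 -> legal

Answer: (1,2) (2,2) (3,2) (3,5) (3,7) (4,2) (4,7) (5,2) (5,7) (6,7)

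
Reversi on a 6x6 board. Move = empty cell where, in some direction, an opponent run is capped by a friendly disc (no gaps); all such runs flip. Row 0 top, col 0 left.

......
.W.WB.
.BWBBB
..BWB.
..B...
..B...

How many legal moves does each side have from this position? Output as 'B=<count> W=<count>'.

-- B to move --
(0,0): no bracket -> illegal
(0,1): flips 1 -> legal
(0,2): flips 1 -> legal
(0,3): flips 1 -> legal
(0,4): no bracket -> illegal
(1,0): no bracket -> illegal
(1,2): flips 2 -> legal
(2,0): no bracket -> illegal
(3,1): no bracket -> illegal
(4,3): flips 1 -> legal
(4,4): no bracket -> illegal
B mobility = 5
-- W to move --
(0,3): no bracket -> illegal
(0,4): no bracket -> illegal
(0,5): no bracket -> illegal
(1,0): no bracket -> illegal
(1,2): no bracket -> illegal
(1,5): flips 2 -> legal
(2,0): flips 1 -> legal
(3,0): no bracket -> illegal
(3,1): flips 2 -> legal
(3,5): flips 2 -> legal
(4,1): no bracket -> illegal
(4,3): no bracket -> illegal
(4,4): no bracket -> illegal
(4,5): no bracket -> illegal
(5,1): flips 1 -> legal
(5,3): no bracket -> illegal
W mobility = 5

Answer: B=5 W=5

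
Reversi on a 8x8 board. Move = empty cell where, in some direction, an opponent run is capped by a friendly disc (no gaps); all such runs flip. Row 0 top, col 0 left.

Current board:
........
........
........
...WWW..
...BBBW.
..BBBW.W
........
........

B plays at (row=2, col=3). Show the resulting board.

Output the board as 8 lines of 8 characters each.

Place B at (2,3); scan 8 dirs for brackets.
Dir NW: first cell '.' (not opp) -> no flip
Dir N: first cell '.' (not opp) -> no flip
Dir NE: first cell '.' (not opp) -> no flip
Dir W: first cell '.' (not opp) -> no flip
Dir E: first cell '.' (not opp) -> no flip
Dir SW: first cell '.' (not opp) -> no flip
Dir S: opp run (3,3) capped by B -> flip
Dir SE: opp run (3,4) capped by B -> flip
All flips: (3,3) (3,4)

Answer: ........
........
...B....
...BBW..
...BBBW.
..BBBW.W
........
........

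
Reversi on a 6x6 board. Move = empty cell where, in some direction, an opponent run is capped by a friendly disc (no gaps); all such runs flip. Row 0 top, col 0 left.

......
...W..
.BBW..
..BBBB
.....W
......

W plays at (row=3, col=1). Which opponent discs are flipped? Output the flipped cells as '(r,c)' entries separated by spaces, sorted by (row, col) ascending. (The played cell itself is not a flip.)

Dir NW: first cell '.' (not opp) -> no flip
Dir N: opp run (2,1), next='.' -> no flip
Dir NE: opp run (2,2) capped by W -> flip
Dir W: first cell '.' (not opp) -> no flip
Dir E: opp run (3,2) (3,3) (3,4) (3,5), next=edge -> no flip
Dir SW: first cell '.' (not opp) -> no flip
Dir S: first cell '.' (not opp) -> no flip
Dir SE: first cell '.' (not opp) -> no flip

Answer: (2,2)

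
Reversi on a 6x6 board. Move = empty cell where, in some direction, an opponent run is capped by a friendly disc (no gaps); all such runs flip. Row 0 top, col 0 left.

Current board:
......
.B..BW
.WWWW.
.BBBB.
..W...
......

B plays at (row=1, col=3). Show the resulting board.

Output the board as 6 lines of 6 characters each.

Answer: ......
.B.BBW
.WBBW.
.BBBB.
..W...
......

Derivation:
Place B at (1,3); scan 8 dirs for brackets.
Dir NW: first cell '.' (not opp) -> no flip
Dir N: first cell '.' (not opp) -> no flip
Dir NE: first cell '.' (not opp) -> no flip
Dir W: first cell '.' (not opp) -> no flip
Dir E: first cell 'B' (not opp) -> no flip
Dir SW: opp run (2,2) capped by B -> flip
Dir S: opp run (2,3) capped by B -> flip
Dir SE: opp run (2,4), next='.' -> no flip
All flips: (2,2) (2,3)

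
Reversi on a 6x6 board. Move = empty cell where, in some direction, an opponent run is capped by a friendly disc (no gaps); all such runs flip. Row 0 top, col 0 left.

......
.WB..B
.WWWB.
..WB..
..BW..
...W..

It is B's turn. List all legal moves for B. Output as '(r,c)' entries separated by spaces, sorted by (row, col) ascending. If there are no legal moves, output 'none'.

(0,0): flips 2 -> legal
(0,1): no bracket -> illegal
(0,2): no bracket -> illegal
(1,0): flips 1 -> legal
(1,3): flips 1 -> legal
(1,4): no bracket -> illegal
(2,0): flips 3 -> legal
(3,0): flips 1 -> legal
(3,1): flips 1 -> legal
(3,4): flips 1 -> legal
(4,1): no bracket -> illegal
(4,4): flips 1 -> legal
(5,2): no bracket -> illegal
(5,4): no bracket -> illegal

Answer: (0,0) (1,0) (1,3) (2,0) (3,0) (3,1) (3,4) (4,4)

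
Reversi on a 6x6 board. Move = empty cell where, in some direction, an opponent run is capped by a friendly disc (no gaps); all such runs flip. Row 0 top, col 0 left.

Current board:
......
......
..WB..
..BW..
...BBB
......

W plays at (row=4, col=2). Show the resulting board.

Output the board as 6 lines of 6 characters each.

Answer: ......
......
..WB..
..WW..
..WBBB
......

Derivation:
Place W at (4,2); scan 8 dirs for brackets.
Dir NW: first cell '.' (not opp) -> no flip
Dir N: opp run (3,2) capped by W -> flip
Dir NE: first cell 'W' (not opp) -> no flip
Dir W: first cell '.' (not opp) -> no flip
Dir E: opp run (4,3) (4,4) (4,5), next=edge -> no flip
Dir SW: first cell '.' (not opp) -> no flip
Dir S: first cell '.' (not opp) -> no flip
Dir SE: first cell '.' (not opp) -> no flip
All flips: (3,2)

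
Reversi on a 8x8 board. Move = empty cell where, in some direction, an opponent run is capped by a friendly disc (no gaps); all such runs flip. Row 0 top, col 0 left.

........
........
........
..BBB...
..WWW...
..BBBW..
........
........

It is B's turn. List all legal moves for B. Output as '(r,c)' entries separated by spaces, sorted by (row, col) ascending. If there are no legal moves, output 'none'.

(3,1): flips 1 -> legal
(3,5): flips 1 -> legal
(4,1): no bracket -> illegal
(4,5): no bracket -> illegal
(4,6): no bracket -> illegal
(5,1): flips 1 -> legal
(5,6): flips 1 -> legal
(6,4): no bracket -> illegal
(6,5): no bracket -> illegal
(6,6): flips 2 -> legal

Answer: (3,1) (3,5) (5,1) (5,6) (6,6)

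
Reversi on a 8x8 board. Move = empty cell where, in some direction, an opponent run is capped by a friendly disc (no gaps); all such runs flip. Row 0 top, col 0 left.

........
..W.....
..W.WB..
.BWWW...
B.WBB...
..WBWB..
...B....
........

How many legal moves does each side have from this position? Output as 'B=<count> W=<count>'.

Answer: B=12 W=11

Derivation:
-- B to move --
(0,1): no bracket -> illegal
(0,2): no bracket -> illegal
(0,3): no bracket -> illegal
(1,1): flips 2 -> legal
(1,3): flips 1 -> legal
(1,4): flips 2 -> legal
(1,5): no bracket -> illegal
(2,1): flips 1 -> legal
(2,3): flips 2 -> legal
(3,5): flips 3 -> legal
(4,1): flips 2 -> legal
(4,5): flips 1 -> legal
(5,1): flips 1 -> legal
(6,1): flips 1 -> legal
(6,2): no bracket -> illegal
(6,4): flips 1 -> legal
(6,5): flips 1 -> legal
B mobility = 12
-- W to move --
(1,4): no bracket -> illegal
(1,5): no bracket -> illegal
(1,6): flips 1 -> legal
(2,0): flips 1 -> legal
(2,1): no bracket -> illegal
(2,6): flips 1 -> legal
(3,0): flips 1 -> legal
(3,5): no bracket -> illegal
(3,6): no bracket -> illegal
(4,1): no bracket -> illegal
(4,5): flips 2 -> legal
(4,6): no bracket -> illegal
(5,0): no bracket -> illegal
(5,1): no bracket -> illegal
(5,6): flips 1 -> legal
(6,2): no bracket -> illegal
(6,4): flips 1 -> legal
(6,5): no bracket -> illegal
(6,6): flips 2 -> legal
(7,2): flips 1 -> legal
(7,3): flips 3 -> legal
(7,4): flips 1 -> legal
W mobility = 11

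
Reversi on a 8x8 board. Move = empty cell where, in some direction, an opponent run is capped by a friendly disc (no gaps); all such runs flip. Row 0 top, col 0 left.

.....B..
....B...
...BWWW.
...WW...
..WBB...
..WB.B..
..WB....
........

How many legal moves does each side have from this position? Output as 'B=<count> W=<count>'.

-- B to move --
(1,3): no bracket -> illegal
(1,5): no bracket -> illegal
(1,6): flips 2 -> legal
(1,7): no bracket -> illegal
(2,2): flips 1 -> legal
(2,7): flips 3 -> legal
(3,1): flips 1 -> legal
(3,2): no bracket -> illegal
(3,5): no bracket -> illegal
(3,6): flips 1 -> legal
(3,7): no bracket -> illegal
(4,1): flips 2 -> legal
(4,5): flips 1 -> legal
(5,1): flips 1 -> legal
(6,1): flips 2 -> legal
(7,1): flips 1 -> legal
(7,2): no bracket -> illegal
(7,3): no bracket -> illegal
B mobility = 10
-- W to move --
(0,3): flips 1 -> legal
(0,4): flips 1 -> legal
(0,6): no bracket -> illegal
(1,2): flips 1 -> legal
(1,3): flips 1 -> legal
(1,5): no bracket -> illegal
(1,6): no bracket -> illegal
(2,2): flips 1 -> legal
(3,2): no bracket -> illegal
(3,5): flips 2 -> legal
(4,5): flips 2 -> legal
(4,6): no bracket -> illegal
(5,4): flips 2 -> legal
(5,6): no bracket -> illegal
(6,4): flips 2 -> legal
(6,5): no bracket -> illegal
(6,6): flips 2 -> legal
(7,2): no bracket -> illegal
(7,3): flips 3 -> legal
(7,4): flips 1 -> legal
W mobility = 12

Answer: B=10 W=12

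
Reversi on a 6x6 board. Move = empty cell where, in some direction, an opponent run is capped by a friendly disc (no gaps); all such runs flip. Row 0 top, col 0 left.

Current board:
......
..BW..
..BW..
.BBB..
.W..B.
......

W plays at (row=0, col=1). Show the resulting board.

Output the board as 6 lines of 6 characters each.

Place W at (0,1); scan 8 dirs for brackets.
Dir NW: edge -> no flip
Dir N: edge -> no flip
Dir NE: edge -> no flip
Dir W: first cell '.' (not opp) -> no flip
Dir E: first cell '.' (not opp) -> no flip
Dir SW: first cell '.' (not opp) -> no flip
Dir S: first cell '.' (not opp) -> no flip
Dir SE: opp run (1,2) capped by W -> flip
All flips: (1,2)

Answer: .W....
..WW..
..BW..
.BBB..
.W..B.
......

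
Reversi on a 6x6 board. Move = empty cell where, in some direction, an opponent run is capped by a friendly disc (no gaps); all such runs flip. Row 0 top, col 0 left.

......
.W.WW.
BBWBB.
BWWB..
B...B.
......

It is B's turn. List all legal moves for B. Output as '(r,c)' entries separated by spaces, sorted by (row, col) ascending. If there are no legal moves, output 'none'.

(0,0): flips 2 -> legal
(0,1): flips 1 -> legal
(0,2): flips 2 -> legal
(0,3): flips 1 -> legal
(0,4): flips 4 -> legal
(0,5): flips 1 -> legal
(1,0): no bracket -> illegal
(1,2): no bracket -> illegal
(1,5): no bracket -> illegal
(2,5): no bracket -> illegal
(4,1): flips 2 -> legal
(4,2): flips 1 -> legal
(4,3): flips 1 -> legal

Answer: (0,0) (0,1) (0,2) (0,3) (0,4) (0,5) (4,1) (4,2) (4,3)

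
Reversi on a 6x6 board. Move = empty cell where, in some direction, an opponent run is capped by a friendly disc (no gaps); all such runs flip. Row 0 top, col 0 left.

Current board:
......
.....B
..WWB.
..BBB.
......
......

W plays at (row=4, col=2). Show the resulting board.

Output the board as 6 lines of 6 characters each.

Answer: ......
.....B
..WWB.
..WBB.
..W...
......

Derivation:
Place W at (4,2); scan 8 dirs for brackets.
Dir NW: first cell '.' (not opp) -> no flip
Dir N: opp run (3,2) capped by W -> flip
Dir NE: opp run (3,3) (2,4) (1,5), next=edge -> no flip
Dir W: first cell '.' (not opp) -> no flip
Dir E: first cell '.' (not opp) -> no flip
Dir SW: first cell '.' (not opp) -> no flip
Dir S: first cell '.' (not opp) -> no flip
Dir SE: first cell '.' (not opp) -> no flip
All flips: (3,2)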